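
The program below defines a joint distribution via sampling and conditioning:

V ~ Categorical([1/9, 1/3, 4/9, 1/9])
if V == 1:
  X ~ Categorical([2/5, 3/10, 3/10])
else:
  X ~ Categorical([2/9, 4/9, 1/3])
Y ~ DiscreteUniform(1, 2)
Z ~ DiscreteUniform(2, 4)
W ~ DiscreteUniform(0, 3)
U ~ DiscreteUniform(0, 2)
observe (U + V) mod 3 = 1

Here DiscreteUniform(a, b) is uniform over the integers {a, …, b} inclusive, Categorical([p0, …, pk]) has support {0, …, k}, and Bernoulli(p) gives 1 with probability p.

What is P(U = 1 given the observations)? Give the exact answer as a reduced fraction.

P(U = 1 | obs) = 2/9

Enumerate traces; 288 have nonzero weight after conditioning:
  (V=0, X=0, Y=1, Z=2, W=0, U=1) weight 1/2916
  (V=0, X=0, Y=1, Z=2, W=1, U=1) weight 1/2916
  (V=0, X=0, Y=1, Z=2, W=2, U=1) weight 1/2916
  (V=0, X=0, Y=1, Z=2, W=3, U=1) weight 1/2916
  (V=0, X=0, Y=1, Z=3, W=0, U=1) weight 1/2916
  (V=0, X=0, Y=1, Z=3, W=1, U=1) weight 1/2916
  (V=0, X=0, Y=1, Z=3, W=2, U=1) weight 1/2916
  (V=0, X=0, Y=1, Z=3, W=3, U=1) weight 1/2916
  (V=1, X=0, Y=1, Z=2, W=0, U=0) weight 1/540
  (V=2, X=0, Y=1, Z=2, W=0, U=2) weight 1/729
  … 278 more
Group by U:
  weight(U=0) = 1/9
  weight(U=1) = 2/27
  weight(U=2) = 4/27
Total weight = 1/9 + 2/27 + 4/27 = 1/3
P(U=0 | obs) = 1/9 / 1/3 = 1/3
P(U=1 | obs) = 2/27 / 1/3 = 2/9
P(U=2 | obs) = 4/27 / 1/3 = 4/9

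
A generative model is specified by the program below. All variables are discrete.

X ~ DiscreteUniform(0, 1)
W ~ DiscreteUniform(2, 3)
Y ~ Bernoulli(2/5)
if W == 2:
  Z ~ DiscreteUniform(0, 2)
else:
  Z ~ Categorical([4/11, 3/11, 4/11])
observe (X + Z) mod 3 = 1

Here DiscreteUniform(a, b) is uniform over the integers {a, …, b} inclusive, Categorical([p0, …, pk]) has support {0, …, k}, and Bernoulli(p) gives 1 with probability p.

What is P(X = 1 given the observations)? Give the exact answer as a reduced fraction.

P(X = 1 | obs) = 23/43

Enumerate traces; 8 have nonzero weight after conditioning:
  (X=0, W=2, Y=0, Z=1) weight 1/20
  (X=0, W=2, Y=1, Z=1) weight 1/30
  (X=0, W=3, Y=0, Z=1) weight 9/220
  (X=0, W=3, Y=1, Z=1) weight 3/110
  (X=1, W=2, Y=0, Z=0) weight 1/20
  (X=1, W=2, Y=1, Z=0) weight 1/30
  (X=1, W=3, Y=0, Z=0) weight 3/55
  (X=1, W=3, Y=1, Z=0) weight 2/55
Group by X:
  weight(X=0) = 5/33
  weight(X=1) = 23/132
Total weight = 5/33 + 23/132 = 43/132
P(X=0 | obs) = 5/33 / 43/132 = 20/43
P(X=1 | obs) = 23/132 / 43/132 = 23/43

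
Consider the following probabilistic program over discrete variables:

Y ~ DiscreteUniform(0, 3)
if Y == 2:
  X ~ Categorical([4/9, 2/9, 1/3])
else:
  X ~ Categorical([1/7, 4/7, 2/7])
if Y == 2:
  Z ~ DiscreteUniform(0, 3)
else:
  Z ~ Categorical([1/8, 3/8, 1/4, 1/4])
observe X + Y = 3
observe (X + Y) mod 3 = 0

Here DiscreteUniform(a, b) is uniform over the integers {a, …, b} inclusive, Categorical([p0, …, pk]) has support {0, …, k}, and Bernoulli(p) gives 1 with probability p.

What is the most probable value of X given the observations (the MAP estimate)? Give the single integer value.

argmax_v P(X = v | obs) = 2

Enumerate traces; 12 have nonzero weight after conditioning:
  (Y=1, X=2, Z=0) weight 1/112
  (Y=1, X=2, Z=1) weight 3/112
  (Y=1, X=2, Z=2) weight 1/56
  (Y=1, X=2, Z=3) weight 1/56
  (Y=2, X=1, Z=0) weight 1/72
  (Y=2, X=1, Z=1) weight 1/72
  (Y=2, X=1, Z=2) weight 1/72
  (Y=2, X=1, Z=3) weight 1/72
  (Y=3, X=0, Z=0) weight 1/224
  … 3 more
Group by X:
  weight(X=0) = 1/28
  weight(X=1) = 1/18
  weight(X=2) = 1/14
Total weight = 1/28 + 1/18 + 1/14 = 41/252
P(X=0 | obs) = 1/28 / 41/252 = 9/41
P(X=1 | obs) = 1/18 / 41/252 = 14/41
P(X=2 | obs) = 1/14 / 41/252 = 18/41
argmax = 2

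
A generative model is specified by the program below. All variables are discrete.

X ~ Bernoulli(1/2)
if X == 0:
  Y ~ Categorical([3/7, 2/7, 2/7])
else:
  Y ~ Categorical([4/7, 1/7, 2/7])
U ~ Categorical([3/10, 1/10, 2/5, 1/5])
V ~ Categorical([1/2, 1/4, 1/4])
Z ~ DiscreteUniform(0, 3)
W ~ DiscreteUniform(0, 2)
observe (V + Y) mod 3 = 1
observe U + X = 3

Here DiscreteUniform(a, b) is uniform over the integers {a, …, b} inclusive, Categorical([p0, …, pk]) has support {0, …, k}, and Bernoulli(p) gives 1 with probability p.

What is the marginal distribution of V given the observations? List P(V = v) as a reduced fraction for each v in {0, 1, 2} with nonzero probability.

P(V=0) = 8/25, P(V=1) = 11/25, P(V=2) = 6/25

Enumerate traces; 72 have nonzero weight after conditioning:
  (X=0, Y=0, U=3, V=1, Z=0, W=0) weight 1/1120
  (X=0, Y=0, U=3, V=1, Z=0, W=1) weight 1/1120
  (X=0, Y=0, U=3, V=1, Z=0, W=2) weight 1/1120
  (X=0, Y=0, U=3, V=1, Z=1, W=0) weight 1/1120
  (X=0, Y=0, U=3, V=1, Z=1, W=1) weight 1/1120
  (X=0, Y=0, U=3, V=1, Z=1, W=2) weight 1/1120
  (X=0, Y=0, U=3, V=1, Z=2, W=0) weight 1/1120
  (X=0, Y=0, U=3, V=1, Z=2, W=1) weight 1/1120
  (X=0, Y=1, U=3, V=0, Z=0, W=0) weight 1/840
  (X=0, Y=2, U=3, V=2, Z=0, W=0) weight 1/1680
  … 62 more
Group by V:
  weight(V=0) = 1/35
  weight(V=1) = 11/280
  weight(V=2) = 3/140
Total weight = 1/35 + 11/280 + 3/140 = 5/56
P(V=0 | obs) = 1/35 / 5/56 = 8/25
P(V=1 | obs) = 11/280 / 5/56 = 11/25
P(V=2 | obs) = 3/140 / 5/56 = 6/25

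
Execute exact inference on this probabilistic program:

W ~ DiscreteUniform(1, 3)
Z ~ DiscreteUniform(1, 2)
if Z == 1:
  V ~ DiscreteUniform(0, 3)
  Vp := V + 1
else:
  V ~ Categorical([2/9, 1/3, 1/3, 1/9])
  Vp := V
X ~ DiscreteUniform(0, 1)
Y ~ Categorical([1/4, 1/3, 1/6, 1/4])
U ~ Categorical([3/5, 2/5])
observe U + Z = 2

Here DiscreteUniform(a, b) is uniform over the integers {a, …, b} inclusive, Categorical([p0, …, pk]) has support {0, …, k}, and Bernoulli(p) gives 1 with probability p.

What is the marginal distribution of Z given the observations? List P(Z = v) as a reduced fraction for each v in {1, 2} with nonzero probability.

P(Z=1) = 2/5, P(Z=2) = 3/5

Enumerate traces; 192 have nonzero weight after conditioning:
  (W=1, Z=1, V=0, X=0, Y=0, U=1) weight 1/480
  (W=1, Z=1, V=0, X=0, Y=1, U=1) weight 1/360
  (W=1, Z=1, V=0, X=0, Y=2, U=1) weight 1/720
  (W=1, Z=1, V=0, X=0, Y=3, U=1) weight 1/480
  (W=1, Z=1, V=0, X=1, Y=0, U=1) weight 1/480
  (W=1, Z=1, V=0, X=1, Y=1, U=1) weight 1/360
  (W=1, Z=1, V=0, X=1, Y=2, U=1) weight 1/720
  (W=1, Z=1, V=0, X=1, Y=3, U=1) weight 1/480
  (W=1, Z=2, V=0, X=0, Y=0, U=0) weight 1/360
  … 183 more
Group by Z:
  weight(Z=1) = 1/5
  weight(Z=2) = 3/10
Total weight = 1/5 + 3/10 = 1/2
P(Z=1 | obs) = 1/5 / 1/2 = 2/5
P(Z=2 | obs) = 3/10 / 1/2 = 3/5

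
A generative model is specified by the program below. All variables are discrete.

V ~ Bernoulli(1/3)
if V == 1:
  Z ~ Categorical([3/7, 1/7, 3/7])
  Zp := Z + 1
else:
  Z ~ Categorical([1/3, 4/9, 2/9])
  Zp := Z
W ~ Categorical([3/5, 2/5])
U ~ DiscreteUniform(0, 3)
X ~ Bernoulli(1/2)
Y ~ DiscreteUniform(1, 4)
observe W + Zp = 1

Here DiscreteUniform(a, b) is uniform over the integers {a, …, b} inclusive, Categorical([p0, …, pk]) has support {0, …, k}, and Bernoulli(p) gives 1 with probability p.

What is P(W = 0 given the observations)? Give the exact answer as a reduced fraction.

P(W = 0 | obs) = 83/111

Enumerate traces; 96 have nonzero weight after conditioning:
  (V=0, Z=0, W=1, U=0, X=0, Y=1) weight 1/360
  (V=0, Z=0, W=1, U=0, X=0, Y=2) weight 1/360
  (V=0, Z=0, W=1, U=0, X=0, Y=3) weight 1/360
  (V=0, Z=0, W=1, U=0, X=0, Y=4) weight 1/360
  (V=0, Z=0, W=1, U=0, X=1, Y=1) weight 1/360
  (V=0, Z=0, W=1, U=0, X=1, Y=2) weight 1/360
  (V=0, Z=0, W=1, U=0, X=1, Y=3) weight 1/360
  (V=0, Z=0, W=1, U=0, X=1, Y=4) weight 1/360
  (V=0, Z=1, W=0, U=0, X=0, Y=1) weight 1/180
  … 87 more
Group by W:
  weight(W=0) = 83/315
  weight(W=1) = 4/45
Total weight = 83/315 + 4/45 = 37/105
P(W=0 | obs) = 83/315 / 37/105 = 83/111
P(W=1 | obs) = 4/45 / 37/105 = 28/111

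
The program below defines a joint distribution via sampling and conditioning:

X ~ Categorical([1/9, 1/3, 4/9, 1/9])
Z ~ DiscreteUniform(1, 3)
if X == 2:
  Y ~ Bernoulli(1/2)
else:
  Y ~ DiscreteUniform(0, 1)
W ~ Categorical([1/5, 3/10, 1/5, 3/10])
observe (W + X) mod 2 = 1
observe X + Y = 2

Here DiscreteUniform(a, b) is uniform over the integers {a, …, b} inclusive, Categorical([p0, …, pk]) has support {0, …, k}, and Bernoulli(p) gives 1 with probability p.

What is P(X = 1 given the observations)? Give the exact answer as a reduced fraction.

P(X = 1 | obs) = 1/3

Enumerate traces; 12 have nonzero weight after conditioning:
  (X=1, Z=1, Y=1, W=0) weight 1/90
  (X=1, Z=1, Y=1, W=2) weight 1/90
  (X=1, Z=2, Y=1, W=0) weight 1/90
  (X=1, Z=2, Y=1, W=2) weight 1/90
  (X=1, Z=3, Y=1, W=0) weight 1/90
  (X=1, Z=3, Y=1, W=2) weight 1/90
  (X=2, Z=1, Y=0, W=1) weight 1/45
  (X=2, Z=1, Y=0, W=3) weight 1/45
  … 4 more
Group by X:
  weight(X=1) = 1/15
  weight(X=2) = 2/15
Total weight = 1/15 + 2/15 = 1/5
P(X=1 | obs) = 1/15 / 1/5 = 1/3
P(X=2 | obs) = 2/15 / 1/5 = 2/3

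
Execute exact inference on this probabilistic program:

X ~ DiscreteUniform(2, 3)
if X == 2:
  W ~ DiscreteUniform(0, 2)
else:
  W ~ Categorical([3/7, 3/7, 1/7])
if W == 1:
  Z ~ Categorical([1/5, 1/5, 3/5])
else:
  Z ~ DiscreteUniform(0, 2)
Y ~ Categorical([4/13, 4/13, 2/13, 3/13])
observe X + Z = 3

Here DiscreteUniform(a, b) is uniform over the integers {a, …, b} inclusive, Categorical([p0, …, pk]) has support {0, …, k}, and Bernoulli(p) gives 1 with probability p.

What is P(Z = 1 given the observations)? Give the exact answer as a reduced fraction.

Enumerate traces; 24 have nonzero weight after conditioning:
  (X=2, W=0, Z=1, Y=0) weight 2/117
  (X=2, W=0, Z=1, Y=1) weight 2/117
  (X=2, W=0, Z=1, Y=2) weight 1/117
  (X=2, W=0, Z=1, Y=3) weight 1/78
  (X=2, W=1, Z=1, Y=0) weight 2/195
  (X=2, W=1, Z=1, Y=1) weight 2/195
  (X=2, W=1, Z=1, Y=2) weight 1/195
  (X=2, W=1, Z=1, Y=3) weight 1/130
  (X=3, W=0, Z=0, Y=0) weight 2/91
  … 15 more
Group by Z:
  weight(Z=0) = 29/210
  weight(Z=1) = 13/90
Total weight = 29/210 + 13/90 = 89/315
P(Z=0 | obs) = 29/210 / 89/315 = 87/178
P(Z=1 | obs) = 13/90 / 89/315 = 91/178

P(Z = 1 | obs) = 91/178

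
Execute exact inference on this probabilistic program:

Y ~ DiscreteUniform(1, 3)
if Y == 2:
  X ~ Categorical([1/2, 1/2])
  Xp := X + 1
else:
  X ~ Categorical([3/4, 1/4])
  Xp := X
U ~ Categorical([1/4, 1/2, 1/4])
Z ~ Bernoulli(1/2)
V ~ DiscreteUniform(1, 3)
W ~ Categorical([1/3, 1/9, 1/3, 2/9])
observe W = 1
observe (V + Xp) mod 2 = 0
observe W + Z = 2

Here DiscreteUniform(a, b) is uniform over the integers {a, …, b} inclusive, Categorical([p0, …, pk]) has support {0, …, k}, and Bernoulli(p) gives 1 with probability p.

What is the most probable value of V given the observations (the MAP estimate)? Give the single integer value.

Enumerate traces; 27 have nonzero weight after conditioning:
  (Y=1, X=0, U=0, Z=1, V=2, W=1) weight 1/864
  (Y=1, X=0, U=1, Z=1, V=2, W=1) weight 1/432
  (Y=1, X=0, U=2, Z=1, V=2, W=1) weight 1/864
  (Y=1, X=1, U=0, Z=1, V=1, W=1) weight 1/2592
  (Y=1, X=1, U=0, Z=1, V=3, W=1) weight 1/2592
  (Y=1, X=1, U=1, Z=1, V=1, W=1) weight 1/1296
  (Y=1, X=1, U=1, Z=1, V=3, W=1) weight 1/1296
  (Y=1, X=1, U=2, Z=1, V=1, W=1) weight 1/2592
  … 19 more
Group by V:
  weight(V=1) = 1/162
  weight(V=2) = 1/81
  weight(V=3) = 1/162
Total weight = 1/162 + 1/81 + 1/162 = 2/81
P(V=1 | obs) = 1/162 / 2/81 = 1/4
P(V=2 | obs) = 1/81 / 2/81 = 1/2
P(V=3 | obs) = 1/162 / 2/81 = 1/4
argmax = 2

argmax_v P(V = v | obs) = 2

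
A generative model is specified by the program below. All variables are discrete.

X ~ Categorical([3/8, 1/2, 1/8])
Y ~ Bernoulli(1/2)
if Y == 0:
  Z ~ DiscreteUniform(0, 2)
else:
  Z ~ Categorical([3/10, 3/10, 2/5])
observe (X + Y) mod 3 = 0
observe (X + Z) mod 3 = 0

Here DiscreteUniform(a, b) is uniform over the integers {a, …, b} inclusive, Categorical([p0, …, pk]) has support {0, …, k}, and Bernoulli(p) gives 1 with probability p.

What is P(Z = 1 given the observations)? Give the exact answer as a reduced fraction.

P(Z = 1 | obs) = 3/13

Enumerate traces; 2 have nonzero weight after conditioning:
  (X=0, Y=0, Z=0) weight 1/16
  (X=2, Y=1, Z=1) weight 3/160
Group by Z:
  weight(Z=0) = 1/16
  weight(Z=1) = 3/160
Total weight = 1/16 + 3/160 = 13/160
P(Z=0 | obs) = 1/16 / 13/160 = 10/13
P(Z=1 | obs) = 3/160 / 13/160 = 3/13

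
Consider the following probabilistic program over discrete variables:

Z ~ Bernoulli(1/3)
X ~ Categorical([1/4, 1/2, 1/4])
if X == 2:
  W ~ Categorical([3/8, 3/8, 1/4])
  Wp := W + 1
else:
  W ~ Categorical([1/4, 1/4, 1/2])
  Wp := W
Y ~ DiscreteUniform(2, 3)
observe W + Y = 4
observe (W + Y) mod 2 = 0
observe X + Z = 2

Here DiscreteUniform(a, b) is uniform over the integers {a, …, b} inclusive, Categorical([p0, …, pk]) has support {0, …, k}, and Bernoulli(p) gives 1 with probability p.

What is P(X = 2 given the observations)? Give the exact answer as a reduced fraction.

Enumerate traces; 4 have nonzero weight after conditioning:
  (Z=0, X=2, W=1, Y=3) weight 1/32
  (Z=0, X=2, W=2, Y=2) weight 1/48
  (Z=1, X=1, W=1, Y=3) weight 1/48
  (Z=1, X=1, W=2, Y=2) weight 1/24
Group by X:
  weight(X=1) = 1/16
  weight(X=2) = 5/96
Total weight = 1/16 + 5/96 = 11/96
P(X=1 | obs) = 1/16 / 11/96 = 6/11
P(X=2 | obs) = 5/96 / 11/96 = 5/11

P(X = 2 | obs) = 5/11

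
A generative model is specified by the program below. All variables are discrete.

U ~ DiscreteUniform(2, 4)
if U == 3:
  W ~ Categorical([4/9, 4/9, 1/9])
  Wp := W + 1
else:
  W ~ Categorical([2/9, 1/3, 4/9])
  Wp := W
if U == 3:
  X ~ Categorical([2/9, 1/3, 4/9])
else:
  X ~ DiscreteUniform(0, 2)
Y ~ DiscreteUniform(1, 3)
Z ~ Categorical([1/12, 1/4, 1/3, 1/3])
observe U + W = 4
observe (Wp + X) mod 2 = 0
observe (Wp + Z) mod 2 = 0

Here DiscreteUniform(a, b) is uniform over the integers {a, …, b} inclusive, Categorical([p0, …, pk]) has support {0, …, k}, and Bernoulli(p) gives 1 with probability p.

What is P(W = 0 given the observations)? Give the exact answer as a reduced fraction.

P(W = 0 | obs) = 1/5

Enumerate traces; 36 have nonzero weight after conditioning:
  (U=2, W=2, X=0, Y=1, Z=0) weight 1/729
  (U=2, W=2, X=0, Y=1, Z=2) weight 4/729
  (U=2, W=2, X=0, Y=2, Z=0) weight 1/729
  (U=2, W=2, X=0, Y=2, Z=2) weight 4/729
  (U=2, W=2, X=0, Y=3, Z=0) weight 1/729
  (U=2, W=2, X=0, Y=3, Z=2) weight 4/729
  (U=2, W=2, X=2, Y=1, Z=0) weight 1/729
  (U=2, W=2, X=2, Y=1, Z=2) weight 4/729
  (U=3, W=1, X=0, Y=1, Z=0) weight 2/2187
  (U=4, W=0, X=0, Y=1, Z=0) weight 1/1458
  … 26 more
Group by W:
  weight(W=0) = 5/243
  weight(W=1) = 10/243
  weight(W=2) = 10/243
Total weight = 5/243 + 10/243 + 10/243 = 25/243
P(W=0 | obs) = 5/243 / 25/243 = 1/5
P(W=1 | obs) = 10/243 / 25/243 = 2/5
P(W=2 | obs) = 10/243 / 25/243 = 2/5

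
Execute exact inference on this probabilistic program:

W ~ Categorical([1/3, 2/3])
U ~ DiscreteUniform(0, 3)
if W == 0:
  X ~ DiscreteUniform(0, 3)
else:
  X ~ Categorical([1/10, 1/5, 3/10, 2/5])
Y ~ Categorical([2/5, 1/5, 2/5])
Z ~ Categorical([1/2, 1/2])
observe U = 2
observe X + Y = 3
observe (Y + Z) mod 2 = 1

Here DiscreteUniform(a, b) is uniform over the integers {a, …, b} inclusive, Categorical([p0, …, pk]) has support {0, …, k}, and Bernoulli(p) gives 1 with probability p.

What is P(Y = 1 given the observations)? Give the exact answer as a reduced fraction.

Enumerate traces; 6 have nonzero weight after conditioning:
  (W=0, U=2, X=1, Y=2, Z=1) weight 1/240
  (W=0, U=2, X=2, Y=1, Z=0) weight 1/480
  (W=0, U=2, X=3, Y=0, Z=1) weight 1/240
  (W=1, U=2, X=1, Y=2, Z=1) weight 1/150
  (W=1, U=2, X=2, Y=1, Z=0) weight 1/200
  (W=1, U=2, X=3, Y=0, Z=1) weight 1/75
Group by Y:
  weight(Y=0) = 7/400
  weight(Y=1) = 17/2400
  weight(Y=2) = 13/1200
Total weight = 7/400 + 17/2400 + 13/1200 = 17/480
P(Y=0 | obs) = 7/400 / 17/480 = 42/85
P(Y=1 | obs) = 17/2400 / 17/480 = 1/5
P(Y=2 | obs) = 13/1200 / 17/480 = 26/85

P(Y = 1 | obs) = 1/5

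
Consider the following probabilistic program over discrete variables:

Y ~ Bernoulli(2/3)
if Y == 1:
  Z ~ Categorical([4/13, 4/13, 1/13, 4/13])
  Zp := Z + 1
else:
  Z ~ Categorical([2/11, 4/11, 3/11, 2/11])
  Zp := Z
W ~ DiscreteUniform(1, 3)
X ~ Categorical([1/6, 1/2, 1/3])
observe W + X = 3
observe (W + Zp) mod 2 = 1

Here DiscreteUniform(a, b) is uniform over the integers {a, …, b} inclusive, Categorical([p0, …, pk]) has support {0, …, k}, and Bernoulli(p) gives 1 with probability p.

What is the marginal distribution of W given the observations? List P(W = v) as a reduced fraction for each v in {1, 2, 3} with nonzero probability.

P(W=1) = 482/1287, P(W=2) = 188/429, P(W=3) = 241/1287

Enumerate traces; 12 have nonzero weight after conditioning:
  (Y=0, Z=0, W=1, X=2) weight 2/297
  (Y=0, Z=0, W=3, X=0) weight 1/297
  (Y=0, Z=1, W=2, X=1) weight 2/99
  (Y=0, Z=2, W=1, X=2) weight 1/99
  (Y=0, Z=2, W=3, X=0) weight 1/198
  (Y=0, Z=3, W=2, X=1) weight 1/99
  (Y=1, Z=0, W=2, X=1) weight 4/117
  (Y=1, Z=1, W=1, X=2) weight 8/351
  … 4 more
Group by W:
  weight(W=1) = 241/3861
  weight(W=2) = 94/1287
  weight(W=3) = 241/7722
Total weight = 241/3861 + 94/1287 + 241/7722 = 1/6
P(W=1 | obs) = 241/3861 / 1/6 = 482/1287
P(W=2 | obs) = 94/1287 / 1/6 = 188/429
P(W=3 | obs) = 241/7722 / 1/6 = 241/1287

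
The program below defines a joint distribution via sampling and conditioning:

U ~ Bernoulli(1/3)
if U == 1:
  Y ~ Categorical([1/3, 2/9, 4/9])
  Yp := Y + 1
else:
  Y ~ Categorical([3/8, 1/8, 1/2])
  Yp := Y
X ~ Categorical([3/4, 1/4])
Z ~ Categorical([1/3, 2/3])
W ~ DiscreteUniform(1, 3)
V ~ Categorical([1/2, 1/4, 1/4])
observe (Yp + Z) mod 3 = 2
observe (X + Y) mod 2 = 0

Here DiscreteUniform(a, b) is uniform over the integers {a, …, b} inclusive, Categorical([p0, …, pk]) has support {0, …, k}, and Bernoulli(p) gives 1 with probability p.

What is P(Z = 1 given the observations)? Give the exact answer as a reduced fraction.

Enumerate traces; 36 have nonzero weight after conditioning:
  (U=0, Y=1, X=1, Z=1, W=1, V=0) weight 1/432
  (U=0, Y=1, X=1, Z=1, W=1, V=1) weight 1/864
  (U=0, Y=1, X=1, Z=1, W=1, V=2) weight 1/864
  (U=0, Y=1, X=1, Z=1, W=2, V=0) weight 1/432
  (U=0, Y=1, X=1, Z=1, W=2, V=1) weight 1/864
  (U=0, Y=1, X=1, Z=1, W=2, V=2) weight 1/864
  (U=0, Y=1, X=1, Z=1, W=3, V=0) weight 1/432
  (U=0, Y=1, X=1, Z=1, W=3, V=1) weight 1/864
  (U=0, Y=2, X=0, Z=0, W=1, V=0) weight 1/72
  … 27 more
Group by Z:
  weight(Z=0) = 29/324
  weight(Z=1) = 5/72
Total weight = 29/324 + 5/72 = 103/648
P(Z=0 | obs) = 29/324 / 103/648 = 58/103
P(Z=1 | obs) = 5/72 / 103/648 = 45/103

P(Z = 1 | obs) = 45/103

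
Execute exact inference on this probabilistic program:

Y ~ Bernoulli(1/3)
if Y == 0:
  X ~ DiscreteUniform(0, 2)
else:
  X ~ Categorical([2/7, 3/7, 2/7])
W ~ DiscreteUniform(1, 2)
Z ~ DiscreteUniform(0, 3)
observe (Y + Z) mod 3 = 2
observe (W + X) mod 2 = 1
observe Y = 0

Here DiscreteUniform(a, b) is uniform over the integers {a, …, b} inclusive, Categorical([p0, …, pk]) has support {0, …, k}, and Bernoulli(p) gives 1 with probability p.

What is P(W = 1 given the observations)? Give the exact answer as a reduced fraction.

P(W = 1 | obs) = 2/3

Enumerate traces; 3 have nonzero weight after conditioning:
  (Y=0, X=0, W=1, Z=2) weight 1/36
  (Y=0, X=1, W=2, Z=2) weight 1/36
  (Y=0, X=2, W=1, Z=2) weight 1/36
Group by W:
  weight(W=1) = 1/18
  weight(W=2) = 1/36
Total weight = 1/18 + 1/36 = 1/12
P(W=1 | obs) = 1/18 / 1/12 = 2/3
P(W=2 | obs) = 1/36 / 1/12 = 1/3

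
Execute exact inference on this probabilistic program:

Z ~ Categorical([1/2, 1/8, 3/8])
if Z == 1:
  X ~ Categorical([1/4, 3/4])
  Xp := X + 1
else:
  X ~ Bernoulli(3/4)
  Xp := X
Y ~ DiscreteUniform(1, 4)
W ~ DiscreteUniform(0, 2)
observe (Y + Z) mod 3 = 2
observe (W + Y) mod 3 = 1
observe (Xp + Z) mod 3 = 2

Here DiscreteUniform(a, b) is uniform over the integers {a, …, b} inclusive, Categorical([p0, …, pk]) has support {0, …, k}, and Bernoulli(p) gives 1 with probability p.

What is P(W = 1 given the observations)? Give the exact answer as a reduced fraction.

Enumerate traces; 3 have nonzero weight after conditioning:
  (Z=1, X=0, Y=1, W=0) weight 1/384
  (Z=1, X=0, Y=4, W=0) weight 1/384
  (Z=2, X=0, Y=3, W=1) weight 1/128
Group by W:
  weight(W=0) = 1/192
  weight(W=1) = 1/128
Total weight = 1/192 + 1/128 = 5/384
P(W=0 | obs) = 1/192 / 5/384 = 2/5
P(W=1 | obs) = 1/128 / 5/384 = 3/5

P(W = 1 | obs) = 3/5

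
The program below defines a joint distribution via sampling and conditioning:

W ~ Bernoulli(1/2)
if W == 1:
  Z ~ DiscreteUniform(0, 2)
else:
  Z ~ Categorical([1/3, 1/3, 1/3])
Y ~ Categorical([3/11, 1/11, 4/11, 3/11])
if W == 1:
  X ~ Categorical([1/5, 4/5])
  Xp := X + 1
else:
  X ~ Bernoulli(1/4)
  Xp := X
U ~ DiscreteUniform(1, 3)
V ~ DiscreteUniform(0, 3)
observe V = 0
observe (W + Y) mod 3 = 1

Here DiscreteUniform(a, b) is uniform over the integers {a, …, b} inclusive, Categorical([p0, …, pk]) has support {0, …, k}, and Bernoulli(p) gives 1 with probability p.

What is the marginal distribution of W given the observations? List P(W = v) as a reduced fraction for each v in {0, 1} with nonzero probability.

P(W=0) = 1/7, P(W=1) = 6/7

Enumerate traces; 54 have nonzero weight after conditioning:
  (W=0, Z=0, Y=1, X=0, U=1, V=0) weight 1/1056
  (W=0, Z=0, Y=1, X=0, U=2, V=0) weight 1/1056
  (W=0, Z=0, Y=1, X=0, U=3, V=0) weight 1/1056
  (W=0, Z=0, Y=1, X=1, U=1, V=0) weight 1/3168
  (W=0, Z=0, Y=1, X=1, U=2, V=0) weight 1/3168
  (W=0, Z=0, Y=1, X=1, U=3, V=0) weight 1/3168
  (W=0, Z=1, Y=1, X=0, U=1, V=0) weight 1/1056
  (W=0, Z=1, Y=1, X=0, U=2, V=0) weight 1/1056
  (W=1, Z=0, Y=0, X=0, U=1, V=0) weight 1/1320
  … 45 more
Group by W:
  weight(W=0) = 1/88
  weight(W=1) = 3/44
Total weight = 1/88 + 3/44 = 7/88
P(W=0 | obs) = 1/88 / 7/88 = 1/7
P(W=1 | obs) = 3/44 / 7/88 = 6/7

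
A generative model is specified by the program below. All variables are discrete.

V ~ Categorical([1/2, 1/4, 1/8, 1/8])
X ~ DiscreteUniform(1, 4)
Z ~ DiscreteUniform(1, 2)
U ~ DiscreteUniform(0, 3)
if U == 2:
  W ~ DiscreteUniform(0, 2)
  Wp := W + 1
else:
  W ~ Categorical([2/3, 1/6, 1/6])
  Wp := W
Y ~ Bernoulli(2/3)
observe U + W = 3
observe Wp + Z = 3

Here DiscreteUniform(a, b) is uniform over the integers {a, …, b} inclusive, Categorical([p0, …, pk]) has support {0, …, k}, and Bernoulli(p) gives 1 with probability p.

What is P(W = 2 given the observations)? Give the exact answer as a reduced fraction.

P(W = 2 | obs) = 1/3

Enumerate traces; 64 have nonzero weight after conditioning:
  (V=0, X=1, Z=1, U=1, W=2, Y=0) weight 1/1152
  (V=0, X=1, Z=1, U=1, W=2, Y=1) weight 1/576
  (V=0, X=1, Z=1, U=2, W=1, Y=0) weight 1/576
  (V=0, X=1, Z=1, U=2, W=1, Y=1) weight 1/288
  (V=0, X=2, Z=1, U=1, W=2, Y=0) weight 1/1152
  (V=0, X=2, Z=1, U=1, W=2, Y=1) weight 1/576
  (V=0, X=2, Z=1, U=2, W=1, Y=0) weight 1/576
  (V=0, X=2, Z=1, U=2, W=1, Y=1) weight 1/288
  … 56 more
Group by W:
  weight(W=1) = 1/24
  weight(W=2) = 1/48
Total weight = 1/24 + 1/48 = 1/16
P(W=1 | obs) = 1/24 / 1/16 = 2/3
P(W=2 | obs) = 1/48 / 1/16 = 1/3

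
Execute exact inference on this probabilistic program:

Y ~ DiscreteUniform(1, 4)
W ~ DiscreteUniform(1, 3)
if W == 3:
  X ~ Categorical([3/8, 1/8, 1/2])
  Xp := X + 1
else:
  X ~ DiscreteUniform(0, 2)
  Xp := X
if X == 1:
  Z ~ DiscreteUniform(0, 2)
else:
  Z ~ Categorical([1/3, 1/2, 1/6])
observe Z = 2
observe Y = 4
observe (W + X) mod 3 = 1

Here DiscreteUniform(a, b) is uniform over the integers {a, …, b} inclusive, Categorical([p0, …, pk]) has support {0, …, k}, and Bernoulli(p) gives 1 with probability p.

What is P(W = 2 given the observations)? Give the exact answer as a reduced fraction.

P(W = 2 | obs) = 4/11

Enumerate traces; 3 have nonzero weight after conditioning:
  (Y=4, W=1, X=0, Z=2) weight 1/216
  (Y=4, W=2, X=2, Z=2) weight 1/216
  (Y=4, W=3, X=1, Z=2) weight 1/288
Group by W:
  weight(W=1) = 1/216
  weight(W=2) = 1/216
  weight(W=3) = 1/288
Total weight = 1/216 + 1/216 + 1/288 = 11/864
P(W=1 | obs) = 1/216 / 11/864 = 4/11
P(W=2 | obs) = 1/216 / 11/864 = 4/11
P(W=3 | obs) = 1/288 / 11/864 = 3/11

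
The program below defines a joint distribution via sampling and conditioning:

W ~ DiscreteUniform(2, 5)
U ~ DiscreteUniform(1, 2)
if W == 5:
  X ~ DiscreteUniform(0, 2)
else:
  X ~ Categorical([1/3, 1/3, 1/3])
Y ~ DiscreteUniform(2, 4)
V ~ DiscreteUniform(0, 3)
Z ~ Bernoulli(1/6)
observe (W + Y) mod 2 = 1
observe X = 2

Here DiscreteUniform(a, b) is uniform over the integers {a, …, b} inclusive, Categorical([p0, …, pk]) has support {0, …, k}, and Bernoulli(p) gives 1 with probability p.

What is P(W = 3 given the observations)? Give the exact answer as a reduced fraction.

P(W = 3 | obs) = 1/3

Enumerate traces; 96 have nonzero weight after conditioning:
  (W=2, U=1, X=2, Y=3, V=0, Z=0) weight 5/1728
  (W=2, U=1, X=2, Y=3, V=0, Z=1) weight 1/1728
  (W=2, U=1, X=2, Y=3, V=1, Z=0) weight 5/1728
  (W=2, U=1, X=2, Y=3, V=1, Z=1) weight 1/1728
  (W=2, U=1, X=2, Y=3, V=2, Z=0) weight 5/1728
  (W=2, U=1, X=2, Y=3, V=2, Z=1) weight 1/1728
  (W=2, U=1, X=2, Y=3, V=3, Z=0) weight 5/1728
  (W=2, U=1, X=2, Y=3, V=3, Z=1) weight 1/1728
  (W=3, U=1, X=2, Y=2, V=0, Z=0) weight 5/1728
  (W=4, U=1, X=2, Y=3, V=0, Z=0) weight 5/1728
  … 86 more
Group by W:
  weight(W=2) = 1/36
  weight(W=3) = 1/18
  weight(W=4) = 1/36
  weight(W=5) = 1/18
Total weight = 1/36 + 1/18 + 1/36 + 1/18 = 1/6
P(W=2 | obs) = 1/36 / 1/6 = 1/6
P(W=3 | obs) = 1/18 / 1/6 = 1/3
P(W=4 | obs) = 1/36 / 1/6 = 1/6
P(W=5 | obs) = 1/18 / 1/6 = 1/3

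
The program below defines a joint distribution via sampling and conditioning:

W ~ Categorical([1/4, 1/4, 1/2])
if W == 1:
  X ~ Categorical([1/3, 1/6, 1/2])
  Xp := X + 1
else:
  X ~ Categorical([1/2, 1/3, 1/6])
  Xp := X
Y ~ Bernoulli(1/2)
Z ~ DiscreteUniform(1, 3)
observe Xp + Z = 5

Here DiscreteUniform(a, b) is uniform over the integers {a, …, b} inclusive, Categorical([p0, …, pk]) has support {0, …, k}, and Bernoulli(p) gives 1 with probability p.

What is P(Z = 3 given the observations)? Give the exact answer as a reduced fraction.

Enumerate traces; 8 have nonzero weight after conditioning:
  (W=0, X=2, Y=0, Z=3) weight 1/144
  (W=0, X=2, Y=1, Z=3) weight 1/144
  (W=1, X=1, Y=0, Z=3) weight 1/144
  (W=1, X=1, Y=1, Z=3) weight 1/144
  (W=1, X=2, Y=0, Z=2) weight 1/48
  (W=1, X=2, Y=1, Z=2) weight 1/48
  (W=2, X=2, Y=0, Z=3) weight 1/72
  (W=2, X=2, Y=1, Z=3) weight 1/72
Group by Z:
  weight(Z=2) = 1/24
  weight(Z=3) = 1/18
Total weight = 1/24 + 1/18 = 7/72
P(Z=2 | obs) = 1/24 / 7/72 = 3/7
P(Z=3 | obs) = 1/18 / 7/72 = 4/7

P(Z = 3 | obs) = 4/7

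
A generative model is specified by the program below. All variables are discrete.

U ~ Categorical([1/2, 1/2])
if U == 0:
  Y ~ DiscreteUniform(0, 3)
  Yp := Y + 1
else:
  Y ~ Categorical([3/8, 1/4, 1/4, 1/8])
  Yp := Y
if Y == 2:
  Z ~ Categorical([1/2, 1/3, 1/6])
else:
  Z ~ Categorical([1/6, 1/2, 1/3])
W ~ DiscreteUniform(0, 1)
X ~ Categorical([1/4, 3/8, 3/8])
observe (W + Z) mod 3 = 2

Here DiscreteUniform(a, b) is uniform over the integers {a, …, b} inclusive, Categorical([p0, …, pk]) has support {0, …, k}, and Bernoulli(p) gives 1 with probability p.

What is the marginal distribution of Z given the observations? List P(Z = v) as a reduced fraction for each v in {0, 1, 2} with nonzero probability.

P(Z=1) = 11/18, P(Z=2) = 7/18

Enumerate traces; 48 have nonzero weight after conditioning:
  (U=0, Y=0, Z=1, W=1, X=0) weight 1/128
  (U=0, Y=0, Z=1, W=1, X=1) weight 3/256
  (U=0, Y=0, Z=1, W=1, X=2) weight 3/256
  (U=0, Y=0, Z=2, W=0, X=0) weight 1/192
  (U=0, Y=0, Z=2, W=0, X=1) weight 1/128
  (U=0, Y=0, Z=2, W=0, X=2) weight 1/128
  (U=0, Y=1, Z=1, W=1, X=0) weight 1/128
  (U=0, Y=1, Z=1, W=1, X=1) weight 3/256
  … 40 more
Group by Z:
  weight(Z=1) = 11/48
  weight(Z=2) = 7/48
Total weight = 11/48 + 7/48 = 3/8
P(Z=1 | obs) = 11/48 / 3/8 = 11/18
P(Z=2 | obs) = 7/48 / 3/8 = 7/18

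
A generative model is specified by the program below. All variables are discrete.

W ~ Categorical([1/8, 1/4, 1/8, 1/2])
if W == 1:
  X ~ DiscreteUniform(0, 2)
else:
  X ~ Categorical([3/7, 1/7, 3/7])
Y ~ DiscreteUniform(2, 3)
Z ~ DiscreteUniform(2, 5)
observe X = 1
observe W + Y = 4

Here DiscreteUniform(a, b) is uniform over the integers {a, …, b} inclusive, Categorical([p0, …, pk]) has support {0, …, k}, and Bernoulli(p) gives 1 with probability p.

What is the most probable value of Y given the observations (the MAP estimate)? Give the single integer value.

argmax_v P(Y = v | obs) = 3

Enumerate traces; 8 have nonzero weight after conditioning:
  (W=1, X=1, Y=3, Z=2) weight 1/96
  (W=1, X=1, Y=3, Z=3) weight 1/96
  (W=1, X=1, Y=3, Z=4) weight 1/96
  (W=1, X=1, Y=3, Z=5) weight 1/96
  (W=2, X=1, Y=2, Z=2) weight 1/448
  (W=2, X=1, Y=2, Z=3) weight 1/448
  (W=2, X=1, Y=2, Z=4) weight 1/448
  (W=2, X=1, Y=2, Z=5) weight 1/448
Group by Y:
  weight(Y=2) = 1/112
  weight(Y=3) = 1/24
Total weight = 1/112 + 1/24 = 17/336
P(Y=2 | obs) = 1/112 / 17/336 = 3/17
P(Y=3 | obs) = 1/24 / 17/336 = 14/17
argmax = 3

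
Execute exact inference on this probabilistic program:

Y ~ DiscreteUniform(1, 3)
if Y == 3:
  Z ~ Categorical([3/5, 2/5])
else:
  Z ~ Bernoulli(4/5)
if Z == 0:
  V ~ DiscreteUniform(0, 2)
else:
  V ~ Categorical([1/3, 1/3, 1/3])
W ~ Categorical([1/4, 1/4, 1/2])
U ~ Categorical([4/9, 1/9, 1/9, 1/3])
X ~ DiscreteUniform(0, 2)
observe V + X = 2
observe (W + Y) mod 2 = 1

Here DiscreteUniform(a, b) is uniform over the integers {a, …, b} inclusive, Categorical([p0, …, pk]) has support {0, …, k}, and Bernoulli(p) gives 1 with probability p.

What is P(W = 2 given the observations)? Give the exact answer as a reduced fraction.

Enumerate traces; 120 have nonzero weight after conditioning:
  (Y=1, Z=0, V=0, W=0, U=0, X=2) weight 1/1215
  (Y=1, Z=0, V=0, W=0, U=1, X=2) weight 1/4860
  (Y=1, Z=0, V=0, W=0, U=2, X=2) weight 1/4860
  (Y=1, Z=0, V=0, W=0, U=3, X=2) weight 1/1620
  (Y=1, Z=0, V=0, W=2, U=0, X=2) weight 2/1215
  (Y=1, Z=0, V=0, W=2, U=1, X=2) weight 1/2430
  (Y=1, Z=0, V=0, W=2, U=2, X=2) weight 1/2430
  (Y=1, Z=0, V=0, W=2, U=3, X=2) weight 1/810
  (Y=2, Z=0, V=0, W=1, U=0, X=2) weight 1/1215
  … 111 more
Group by W:
  weight(W=0) = 1/18
  weight(W=1) = 1/36
  weight(W=2) = 1/9
Total weight = 1/18 + 1/36 + 1/9 = 7/36
P(W=0 | obs) = 1/18 / 7/36 = 2/7
P(W=1 | obs) = 1/36 / 7/36 = 1/7
P(W=2 | obs) = 1/9 / 7/36 = 4/7

P(W = 2 | obs) = 4/7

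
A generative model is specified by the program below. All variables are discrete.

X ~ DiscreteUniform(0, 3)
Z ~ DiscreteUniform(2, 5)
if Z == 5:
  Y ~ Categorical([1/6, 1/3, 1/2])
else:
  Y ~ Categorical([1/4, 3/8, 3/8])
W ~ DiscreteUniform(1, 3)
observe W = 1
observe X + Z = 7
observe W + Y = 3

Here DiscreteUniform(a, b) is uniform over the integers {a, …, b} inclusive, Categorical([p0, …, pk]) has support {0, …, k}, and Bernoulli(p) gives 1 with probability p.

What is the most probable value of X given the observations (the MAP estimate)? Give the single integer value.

Enumerate traces; 2 have nonzero weight after conditioning:
  (X=2, Z=5, Y=2, W=1) weight 1/96
  (X=3, Z=4, Y=2, W=1) weight 1/128
Group by X:
  weight(X=2) = 1/96
  weight(X=3) = 1/128
Total weight = 1/96 + 1/128 = 7/384
P(X=2 | obs) = 1/96 / 7/384 = 4/7
P(X=3 | obs) = 1/128 / 7/384 = 3/7
argmax = 2

argmax_v P(X = v | obs) = 2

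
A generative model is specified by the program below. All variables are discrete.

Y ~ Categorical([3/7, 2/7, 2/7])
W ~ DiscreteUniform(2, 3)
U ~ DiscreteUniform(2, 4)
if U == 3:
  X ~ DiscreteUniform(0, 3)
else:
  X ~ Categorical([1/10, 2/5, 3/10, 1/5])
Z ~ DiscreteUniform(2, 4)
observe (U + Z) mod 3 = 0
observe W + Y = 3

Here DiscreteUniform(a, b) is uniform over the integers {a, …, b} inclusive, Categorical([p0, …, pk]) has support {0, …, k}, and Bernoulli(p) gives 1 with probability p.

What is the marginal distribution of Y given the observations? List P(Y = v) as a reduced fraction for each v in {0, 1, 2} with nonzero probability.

Enumerate traces; 24 have nonzero weight after conditioning:
  (Y=0, W=3, U=2, X=0, Z=4) weight 1/420
  (Y=0, W=3, U=2, X=1, Z=4) weight 1/105
  (Y=0, W=3, U=2, X=2, Z=4) weight 1/140
  (Y=0, W=3, U=2, X=3, Z=4) weight 1/210
  (Y=0, W=3, U=3, X=0, Z=3) weight 1/168
  (Y=0, W=3, U=3, X=1, Z=3) weight 1/168
  (Y=0, W=3, U=3, X=2, Z=3) weight 1/168
  (Y=0, W=3, U=3, X=3, Z=3) weight 1/168
  (Y=1, W=2, U=2, X=0, Z=4) weight 1/630
  … 15 more
Group by Y:
  weight(Y=0) = 1/14
  weight(Y=1) = 1/21
Total weight = 1/14 + 1/21 = 5/42
P(Y=0 | obs) = 1/14 / 5/42 = 3/5
P(Y=1 | obs) = 1/21 / 5/42 = 2/5

P(Y=0) = 3/5, P(Y=1) = 2/5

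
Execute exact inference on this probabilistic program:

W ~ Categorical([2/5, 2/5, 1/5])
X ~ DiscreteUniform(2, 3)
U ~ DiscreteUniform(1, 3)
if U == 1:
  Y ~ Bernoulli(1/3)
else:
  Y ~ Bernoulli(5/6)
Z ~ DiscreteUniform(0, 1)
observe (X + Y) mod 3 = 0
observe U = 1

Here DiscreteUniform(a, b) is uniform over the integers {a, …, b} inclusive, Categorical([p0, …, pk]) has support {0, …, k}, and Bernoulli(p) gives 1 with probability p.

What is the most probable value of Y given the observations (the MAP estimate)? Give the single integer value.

Enumerate traces; 12 have nonzero weight after conditioning:
  (W=0, X=2, U=1, Y=1, Z=0) weight 1/90
  (W=0, X=2, U=1, Y=1, Z=1) weight 1/90
  (W=0, X=3, U=1, Y=0, Z=0) weight 1/45
  (W=0, X=3, U=1, Y=0, Z=1) weight 1/45
  (W=1, X=2, U=1, Y=1, Z=0) weight 1/90
  (W=1, X=2, U=1, Y=1, Z=1) weight 1/90
  (W=1, X=3, U=1, Y=0, Z=0) weight 1/45
  (W=1, X=3, U=1, Y=0, Z=1) weight 1/45
  … 4 more
Group by Y:
  weight(Y=0) = 1/9
  weight(Y=1) = 1/18
Total weight = 1/9 + 1/18 = 1/6
P(Y=0 | obs) = 1/9 / 1/6 = 2/3
P(Y=1 | obs) = 1/18 / 1/6 = 1/3
argmax = 0

argmax_v P(Y = v | obs) = 0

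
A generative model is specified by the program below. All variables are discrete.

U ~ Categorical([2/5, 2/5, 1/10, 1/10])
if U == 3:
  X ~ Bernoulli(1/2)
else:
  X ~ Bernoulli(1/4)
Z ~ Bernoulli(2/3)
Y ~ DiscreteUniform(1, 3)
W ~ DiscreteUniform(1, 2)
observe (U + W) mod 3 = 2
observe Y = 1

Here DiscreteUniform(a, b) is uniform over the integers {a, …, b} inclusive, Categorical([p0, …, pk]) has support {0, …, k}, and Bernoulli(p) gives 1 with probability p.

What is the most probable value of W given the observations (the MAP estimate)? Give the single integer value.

argmax_v P(W = v | obs) = 2

Enumerate traces; 12 have nonzero weight after conditioning:
  (U=0, X=0, Z=0, Y=1, W=2) weight 1/60
  (U=0, X=0, Z=1, Y=1, W=2) weight 1/30
  (U=0, X=1, Z=0, Y=1, W=2) weight 1/180
  (U=0, X=1, Z=1, Y=1, W=2) weight 1/90
  (U=1, X=0, Z=0, Y=1, W=1) weight 1/60
  (U=1, X=0, Z=1, Y=1, W=1) weight 1/30
  (U=1, X=1, Z=0, Y=1, W=1) weight 1/180
  (U=1, X=1, Z=1, Y=1, W=1) weight 1/90
  … 4 more
Group by W:
  weight(W=1) = 1/15
  weight(W=2) = 1/12
Total weight = 1/15 + 1/12 = 3/20
P(W=1 | obs) = 1/15 / 3/20 = 4/9
P(W=2 | obs) = 1/12 / 3/20 = 5/9
argmax = 2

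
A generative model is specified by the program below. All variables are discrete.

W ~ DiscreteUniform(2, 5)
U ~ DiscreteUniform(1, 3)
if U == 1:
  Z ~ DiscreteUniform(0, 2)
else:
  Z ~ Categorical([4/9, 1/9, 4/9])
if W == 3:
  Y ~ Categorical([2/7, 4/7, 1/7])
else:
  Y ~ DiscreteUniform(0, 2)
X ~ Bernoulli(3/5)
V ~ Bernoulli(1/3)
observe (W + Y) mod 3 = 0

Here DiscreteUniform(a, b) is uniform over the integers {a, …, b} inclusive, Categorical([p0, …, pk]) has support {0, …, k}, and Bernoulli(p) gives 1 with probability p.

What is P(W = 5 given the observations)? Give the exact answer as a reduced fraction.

Enumerate traces; 144 have nonzero weight after conditioning:
  (W=2, U=1, Z=0, Y=1, X=0, V=0) weight 1/405
  (W=2, U=1, Z=0, Y=1, X=0, V=1) weight 1/810
  (W=2, U=1, Z=0, Y=1, X=1, V=0) weight 1/270
  (W=2, U=1, Z=0, Y=1, X=1, V=1) weight 1/540
  (W=2, U=1, Z=1, Y=1, X=0, V=0) weight 1/405
  (W=2, U=1, Z=1, Y=1, X=0, V=1) weight 1/810
  (W=2, U=1, Z=1, Y=1, X=1, V=0) weight 1/270
  (W=2, U=1, Z=1, Y=1, X=1, V=1) weight 1/540
  (W=3, U=1, Z=0, Y=0, X=0, V=0) weight 2/945
  (W=4, U=1, Z=0, Y=2, X=0, V=0) weight 1/405
  … 134 more
Group by W:
  weight(W=2) = 1/12
  weight(W=3) = 1/14
  weight(W=4) = 1/12
  weight(W=5) = 1/12
Total weight = 1/12 + 1/14 + 1/12 + 1/12 = 9/28
P(W=2 | obs) = 1/12 / 9/28 = 7/27
P(W=3 | obs) = 1/14 / 9/28 = 2/9
P(W=4 | obs) = 1/12 / 9/28 = 7/27
P(W=5 | obs) = 1/12 / 9/28 = 7/27

P(W = 5 | obs) = 7/27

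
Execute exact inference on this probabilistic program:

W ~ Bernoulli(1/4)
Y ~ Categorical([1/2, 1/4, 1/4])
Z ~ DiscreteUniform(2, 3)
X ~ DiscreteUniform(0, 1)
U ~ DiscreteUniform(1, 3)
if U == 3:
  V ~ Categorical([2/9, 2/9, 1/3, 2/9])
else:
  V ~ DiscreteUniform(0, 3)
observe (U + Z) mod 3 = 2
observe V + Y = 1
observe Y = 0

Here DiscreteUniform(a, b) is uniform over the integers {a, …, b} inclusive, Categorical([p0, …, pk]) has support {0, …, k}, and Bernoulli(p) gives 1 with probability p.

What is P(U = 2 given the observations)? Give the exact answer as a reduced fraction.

Enumerate traces; 8 have nonzero weight after conditioning:
  (W=0, Y=0, Z=2, X=0, U=3, V=1) weight 1/144
  (W=0, Y=0, Z=2, X=1, U=3, V=1) weight 1/144
  (W=0, Y=0, Z=3, X=0, U=2, V=1) weight 1/128
  (W=0, Y=0, Z=3, X=1, U=2, V=1) weight 1/128
  (W=1, Y=0, Z=2, X=0, U=3, V=1) weight 1/432
  (W=1, Y=0, Z=2, X=1, U=3, V=1) weight 1/432
  (W=1, Y=0, Z=3, X=0, U=2, V=1) weight 1/384
  (W=1, Y=0, Z=3, X=1, U=2, V=1) weight 1/384
Group by U:
  weight(U=2) = 1/48
  weight(U=3) = 1/54
Total weight = 1/48 + 1/54 = 17/432
P(U=2 | obs) = 1/48 / 17/432 = 9/17
P(U=3 | obs) = 1/54 / 17/432 = 8/17

P(U = 2 | obs) = 9/17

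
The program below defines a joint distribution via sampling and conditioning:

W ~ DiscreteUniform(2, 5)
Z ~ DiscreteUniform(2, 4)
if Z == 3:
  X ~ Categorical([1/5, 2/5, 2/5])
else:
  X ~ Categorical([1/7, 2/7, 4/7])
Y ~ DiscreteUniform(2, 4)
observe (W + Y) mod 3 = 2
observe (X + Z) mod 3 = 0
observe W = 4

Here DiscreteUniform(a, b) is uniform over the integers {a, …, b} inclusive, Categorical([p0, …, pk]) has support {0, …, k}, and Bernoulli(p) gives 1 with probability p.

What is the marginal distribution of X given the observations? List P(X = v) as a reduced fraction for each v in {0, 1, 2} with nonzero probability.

Enumerate traces; 3 have nonzero weight after conditioning:
  (W=4, Z=2, X=1, Y=4) weight 1/126
  (W=4, Z=3, X=0, Y=4) weight 1/180
  (W=4, Z=4, X=2, Y=4) weight 1/63
Group by X:
  weight(X=0) = 1/180
  weight(X=1) = 1/126
  weight(X=2) = 1/63
Total weight = 1/180 + 1/126 + 1/63 = 37/1260
P(X=0 | obs) = 1/180 / 37/1260 = 7/37
P(X=1 | obs) = 1/126 / 37/1260 = 10/37
P(X=2 | obs) = 1/63 / 37/1260 = 20/37

P(X=0) = 7/37, P(X=1) = 10/37, P(X=2) = 20/37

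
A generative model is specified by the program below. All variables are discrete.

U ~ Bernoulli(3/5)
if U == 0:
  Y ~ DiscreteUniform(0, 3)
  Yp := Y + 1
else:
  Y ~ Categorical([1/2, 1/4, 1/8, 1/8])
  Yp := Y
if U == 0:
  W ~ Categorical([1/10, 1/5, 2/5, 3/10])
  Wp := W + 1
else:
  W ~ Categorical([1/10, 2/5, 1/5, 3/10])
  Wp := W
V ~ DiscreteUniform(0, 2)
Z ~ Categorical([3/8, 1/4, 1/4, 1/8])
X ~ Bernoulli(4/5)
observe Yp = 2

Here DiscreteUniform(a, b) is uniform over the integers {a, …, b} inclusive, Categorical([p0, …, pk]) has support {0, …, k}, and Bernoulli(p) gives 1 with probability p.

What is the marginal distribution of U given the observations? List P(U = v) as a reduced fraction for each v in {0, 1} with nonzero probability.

Enumerate traces; 192 have nonzero weight after conditioning:
  (U=0, Y=1, W=0, V=0, Z=0, X=0) weight 1/4000
  (U=0, Y=1, W=0, V=0, Z=0, X=1) weight 1/1000
  (U=0, Y=1, W=0, V=0, Z=1, X=0) weight 1/6000
  (U=0, Y=1, W=0, V=0, Z=1, X=1) weight 1/1500
  (U=0, Y=1, W=0, V=0, Z=2, X=0) weight 1/6000
  (U=0, Y=1, W=0, V=0, Z=2, X=1) weight 1/1500
  (U=0, Y=1, W=0, V=0, Z=3, X=0) weight 1/12000
  (U=0, Y=1, W=0, V=0, Z=3, X=1) weight 1/3000
  (U=1, Y=2, W=0, V=0, Z=0, X=0) weight 3/16000
  … 183 more
Group by U:
  weight(U=0) = 1/10
  weight(U=1) = 3/40
Total weight = 1/10 + 3/40 = 7/40
P(U=0 | obs) = 1/10 / 7/40 = 4/7
P(U=1 | obs) = 3/40 / 7/40 = 3/7

P(U=0) = 4/7, P(U=1) = 3/7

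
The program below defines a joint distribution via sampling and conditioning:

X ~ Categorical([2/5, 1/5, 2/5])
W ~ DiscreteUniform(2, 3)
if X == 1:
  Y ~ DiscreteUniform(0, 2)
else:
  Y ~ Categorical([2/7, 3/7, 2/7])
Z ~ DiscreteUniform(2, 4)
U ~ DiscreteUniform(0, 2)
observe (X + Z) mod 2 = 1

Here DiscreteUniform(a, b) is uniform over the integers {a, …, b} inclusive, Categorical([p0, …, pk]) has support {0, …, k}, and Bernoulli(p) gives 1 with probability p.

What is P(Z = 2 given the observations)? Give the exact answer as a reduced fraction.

P(Z = 2 | obs) = 1/6

Enumerate traces; 72 have nonzero weight after conditioning:
  (X=0, W=2, Y=0, Z=3, U=0) weight 2/315
  (X=0, W=2, Y=0, Z=3, U=1) weight 2/315
  (X=0, W=2, Y=0, Z=3, U=2) weight 2/315
  (X=0, W=2, Y=1, Z=3, U=0) weight 1/105
  (X=0, W=2, Y=1, Z=3, U=1) weight 1/105
  (X=0, W=2, Y=1, Z=3, U=2) weight 1/105
  (X=0, W=2, Y=2, Z=3, U=0) weight 2/315
  (X=0, W=2, Y=2, Z=3, U=1) weight 2/315
  (X=1, W=2, Y=0, Z=2, U=0) weight 1/270
  (X=1, W=2, Y=0, Z=4, U=0) weight 1/270
  … 62 more
Group by Z:
  weight(Z=2) = 1/15
  weight(Z=3) = 4/15
  weight(Z=4) = 1/15
Total weight = 1/15 + 4/15 + 1/15 = 2/5
P(Z=2 | obs) = 1/15 / 2/5 = 1/6
P(Z=3 | obs) = 4/15 / 2/5 = 2/3
P(Z=4 | obs) = 1/15 / 2/5 = 1/6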